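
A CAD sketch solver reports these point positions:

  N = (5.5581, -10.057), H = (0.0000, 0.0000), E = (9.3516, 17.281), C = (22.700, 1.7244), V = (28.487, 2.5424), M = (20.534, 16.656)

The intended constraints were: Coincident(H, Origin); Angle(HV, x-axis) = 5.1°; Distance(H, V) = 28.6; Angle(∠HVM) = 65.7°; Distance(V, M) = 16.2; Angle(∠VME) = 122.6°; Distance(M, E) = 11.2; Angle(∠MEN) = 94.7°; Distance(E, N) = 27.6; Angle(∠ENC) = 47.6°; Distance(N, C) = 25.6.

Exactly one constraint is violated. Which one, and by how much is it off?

Distance(N, C) = 25.6 — off by 4.80.

H = (0.00, 0.00) ✓; HV at 5.100° ✓; |HV| = 28.60 ✓; ∠HVM = 65.70° ✓; |VM| = 16.20 ✓; ∠VME = 122.6° ✓; |ME| = 11.20 ✓; ∠MEN = 94.70° ✓; |EN| = 27.60 ✓; ∠ENC = 47.60° ✓; |NC| = 20.80 ✗.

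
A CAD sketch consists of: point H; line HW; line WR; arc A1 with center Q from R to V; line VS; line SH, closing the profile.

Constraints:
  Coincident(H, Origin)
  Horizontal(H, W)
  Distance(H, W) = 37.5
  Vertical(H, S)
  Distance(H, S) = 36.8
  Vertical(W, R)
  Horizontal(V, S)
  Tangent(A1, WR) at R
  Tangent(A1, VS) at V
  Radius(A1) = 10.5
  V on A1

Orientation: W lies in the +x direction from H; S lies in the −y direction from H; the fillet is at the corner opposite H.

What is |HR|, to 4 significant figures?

45.80

The virtual corner opposite H is at (37.50, -36.80). Since A1 is tangent to WR there, QR ⟂ WR and tangency of A1 to VS means the radius QV is perpendicular to VS, with radius 10.5, so the center Q sits 10.5 in from both sides at Q = (27.00, -26.30). That places the tangent points at R = (37.50, -26.30) on WR and V = (27.00, -36.80) on VS. Then |HR| = |R − H| = 45.80.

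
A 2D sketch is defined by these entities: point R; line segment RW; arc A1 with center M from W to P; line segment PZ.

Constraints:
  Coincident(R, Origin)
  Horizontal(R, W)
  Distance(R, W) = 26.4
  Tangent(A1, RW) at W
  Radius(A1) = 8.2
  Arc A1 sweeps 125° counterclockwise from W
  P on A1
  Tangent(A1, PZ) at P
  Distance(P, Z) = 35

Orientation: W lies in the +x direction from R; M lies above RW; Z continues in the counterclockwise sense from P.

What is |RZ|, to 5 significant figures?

43.571

R is at the origin; R and W share the same y with |RW| = 26.4 and W on the +x side, so W = (26.400, 0.0000). A1 meets RW tangentially, so MW is at right angles to RW, so M = W + (0, 8.2) = (26.400, 8.2000). On A1, W sits at bearing -90° from M; a 125° counterclockwise sweep puts P at bearing 35°, so P = M + 8.2·(cos 35°, sin 35°) = (33.117, 12.903). The tangent condition forces MP to be normal to PZ, so PZ runs along (−sin 35°, cos 35°); with |PZ| = 35.0, Z = (13.042, 41.574). Then |RZ| = |Z − R| = 43.571.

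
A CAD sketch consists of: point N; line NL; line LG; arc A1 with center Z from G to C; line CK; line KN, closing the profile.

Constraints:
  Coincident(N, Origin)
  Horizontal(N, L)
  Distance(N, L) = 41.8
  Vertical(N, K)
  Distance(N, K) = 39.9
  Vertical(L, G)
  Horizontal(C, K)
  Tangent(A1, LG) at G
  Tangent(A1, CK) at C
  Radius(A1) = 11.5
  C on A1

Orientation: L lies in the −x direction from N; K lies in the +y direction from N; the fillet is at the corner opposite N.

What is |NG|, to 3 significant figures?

50.5

N is at the origin; N and L share the same y with |NL| = 41.8 and L on the −x side, so L = (-41.8, 0.00). N and K share the same x with |NK| = 39.9 and K on the +y side, so K = (0.00, 39.9). The virtual corner opposite N is at (-41.8, 39.9). A1 meets LG tangentially, so ZG is at right angles to LG and tangency of A1 to CK means the radius ZC is perpendicular to CK, with radius 11.5, so the center Z sits 11.5 in from both sides at Z = (-30.3, 28.4). That places the tangent points at G = (-41.8, 28.4) on LG and C = (-30.3, 39.9) on CK. Then |NG| = |G − N| = 50.5.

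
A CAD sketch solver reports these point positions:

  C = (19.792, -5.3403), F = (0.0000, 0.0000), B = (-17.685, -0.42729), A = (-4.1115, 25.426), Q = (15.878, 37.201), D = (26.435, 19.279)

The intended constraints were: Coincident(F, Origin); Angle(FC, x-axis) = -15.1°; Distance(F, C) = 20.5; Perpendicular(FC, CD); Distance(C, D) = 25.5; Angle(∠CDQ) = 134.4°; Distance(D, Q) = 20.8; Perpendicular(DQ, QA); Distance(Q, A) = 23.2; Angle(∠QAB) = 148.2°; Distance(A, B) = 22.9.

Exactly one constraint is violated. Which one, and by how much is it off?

Distance(A, B) = 22.9 — off by 6.30.

F = (0.00, 0.00) ✓; FC at -15.10° ✓; |FC| = 20.50 ✓; ∠(FC, CD) = 90.00° ✓; |CD| = 25.50 ✓; ∠CDQ = 134.4° ✓; |DQ| = 20.80 ✓; ∠(DQ, QA) = 90.00° ✓; |QA| = 23.20 ✓; ∠QAB = 148.2° ✓; |AB| = 29.20 ✗.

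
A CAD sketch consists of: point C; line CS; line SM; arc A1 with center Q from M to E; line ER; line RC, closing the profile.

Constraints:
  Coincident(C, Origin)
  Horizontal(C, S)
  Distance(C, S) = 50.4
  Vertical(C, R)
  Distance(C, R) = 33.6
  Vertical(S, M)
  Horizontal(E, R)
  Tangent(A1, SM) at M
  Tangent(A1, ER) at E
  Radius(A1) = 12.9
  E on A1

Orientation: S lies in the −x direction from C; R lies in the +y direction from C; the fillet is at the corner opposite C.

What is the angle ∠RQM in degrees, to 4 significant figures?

161.0°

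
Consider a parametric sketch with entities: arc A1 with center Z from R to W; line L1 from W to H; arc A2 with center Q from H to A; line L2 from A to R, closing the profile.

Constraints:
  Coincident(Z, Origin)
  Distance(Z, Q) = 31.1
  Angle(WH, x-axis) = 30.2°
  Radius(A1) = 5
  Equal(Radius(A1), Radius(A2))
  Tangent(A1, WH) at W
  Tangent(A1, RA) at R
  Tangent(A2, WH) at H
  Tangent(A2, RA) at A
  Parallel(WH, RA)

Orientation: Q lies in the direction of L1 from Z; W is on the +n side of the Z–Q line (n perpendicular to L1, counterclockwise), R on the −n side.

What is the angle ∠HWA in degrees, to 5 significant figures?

17.825°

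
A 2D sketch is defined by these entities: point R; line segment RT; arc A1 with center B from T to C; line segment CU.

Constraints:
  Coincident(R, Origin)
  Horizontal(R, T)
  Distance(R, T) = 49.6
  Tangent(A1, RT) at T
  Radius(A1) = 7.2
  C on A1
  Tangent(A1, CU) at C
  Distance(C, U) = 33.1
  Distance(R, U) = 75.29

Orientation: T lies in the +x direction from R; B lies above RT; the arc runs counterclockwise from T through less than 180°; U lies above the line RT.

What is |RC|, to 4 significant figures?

56.77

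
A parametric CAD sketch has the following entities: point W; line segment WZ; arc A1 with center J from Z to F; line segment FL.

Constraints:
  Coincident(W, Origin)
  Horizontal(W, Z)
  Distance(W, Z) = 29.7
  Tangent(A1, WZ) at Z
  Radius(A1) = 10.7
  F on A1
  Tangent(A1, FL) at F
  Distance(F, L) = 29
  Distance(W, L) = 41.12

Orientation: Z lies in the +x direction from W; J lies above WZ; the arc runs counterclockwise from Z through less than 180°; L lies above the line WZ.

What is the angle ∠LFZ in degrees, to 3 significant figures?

111°

Checks: |JF| = 10.70 ✓; ∠(JF, FL) = 90.00° ✓; |FL| = 29.00 ✓; |WL| = 41.12 ✓.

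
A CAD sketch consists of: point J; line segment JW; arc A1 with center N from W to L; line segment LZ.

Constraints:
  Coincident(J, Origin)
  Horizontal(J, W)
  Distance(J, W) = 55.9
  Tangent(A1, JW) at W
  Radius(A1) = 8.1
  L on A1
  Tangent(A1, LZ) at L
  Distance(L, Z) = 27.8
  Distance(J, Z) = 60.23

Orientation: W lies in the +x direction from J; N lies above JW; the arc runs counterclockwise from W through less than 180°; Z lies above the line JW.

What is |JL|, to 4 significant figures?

64.00

Checks: |NL| = 8.100 ✓; ∠(NL, LZ) = 90.00° ✓; |LZ| = 27.80 ✓; |JZ| = 60.23 ✓.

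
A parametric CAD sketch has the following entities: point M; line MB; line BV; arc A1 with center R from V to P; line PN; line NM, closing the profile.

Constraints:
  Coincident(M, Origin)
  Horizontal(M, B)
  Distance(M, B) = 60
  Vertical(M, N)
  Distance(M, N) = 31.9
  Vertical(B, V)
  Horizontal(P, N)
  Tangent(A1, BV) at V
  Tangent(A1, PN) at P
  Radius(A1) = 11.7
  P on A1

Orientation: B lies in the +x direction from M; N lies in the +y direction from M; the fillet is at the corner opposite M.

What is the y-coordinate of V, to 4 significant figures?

20.20

M is at the origin; MB is horizontal with |MB| = 60.0 and B on the +x side, so B = (60.00, 0.000). M and N share the same x with |MN| = 31.9 and N on the +y side, so N = (0.000, 31.90). The virtual corner opposite M is at (60.00, 31.90). Tangency of A1 to BV means the radius RV is perpendicular to BV and since A1 is tangent to PN there, RP ⟂ PN, with radius 11.7, so the center R sits 11.7 in from both sides at R = (48.30, 20.20). That places the tangent points at V = (60.00, 20.20) on BV and P = (48.30, 31.90) on PN. So V.y = 20.20.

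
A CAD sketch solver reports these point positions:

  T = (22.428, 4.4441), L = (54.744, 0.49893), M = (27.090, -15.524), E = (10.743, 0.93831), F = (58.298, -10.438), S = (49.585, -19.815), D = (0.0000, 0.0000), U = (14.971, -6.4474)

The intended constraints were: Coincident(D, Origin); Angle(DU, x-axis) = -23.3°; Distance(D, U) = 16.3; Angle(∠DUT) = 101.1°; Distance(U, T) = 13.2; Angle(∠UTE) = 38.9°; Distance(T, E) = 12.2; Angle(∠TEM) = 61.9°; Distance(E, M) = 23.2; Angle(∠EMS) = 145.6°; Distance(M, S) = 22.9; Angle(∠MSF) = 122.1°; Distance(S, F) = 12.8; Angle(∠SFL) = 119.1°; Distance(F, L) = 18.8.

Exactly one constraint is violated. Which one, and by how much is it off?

Distance(F, L) = 18.8 — off by 7.30.

D = (0.00, 0.00) ✓; DU at -23.30° ✓; |DU| = 16.30 ✓; ∠DUT = 101.1° ✓; |UT| = 13.20 ✓; ∠UTE = 38.90° ✓; |TE| = 12.20 ✓; ∠TEM = 61.90° ✓; |EM| = 23.20 ✓; ∠EMS = 145.6° ✓; |MS| = 22.90 ✓; ∠MSF = 122.1° ✓; |SF| = 12.80 ✓; ∠SFL = 119.1° ✓; |FL| = 11.50 ✗.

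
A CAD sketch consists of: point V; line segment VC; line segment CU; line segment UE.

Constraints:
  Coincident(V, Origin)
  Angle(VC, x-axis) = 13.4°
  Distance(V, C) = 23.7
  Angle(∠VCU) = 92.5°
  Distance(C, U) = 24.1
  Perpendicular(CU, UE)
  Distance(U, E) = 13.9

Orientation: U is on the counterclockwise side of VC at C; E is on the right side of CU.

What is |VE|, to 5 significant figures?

45.208

∠VCU = 92.5°, so CU runs at 13.4° + (180° − 92.5°) = 100.90° from the x-axis; with |CU| = 24.1, U = C + 24.1·(cos 100.90°, sin 100.90°) = (18.498, 29.158). CU ⟂ UE; with |UE| = 13.9 on the right of CU, E = U + 13.9·(0.98196, 0.18910) = (32.147, 31.786). Then |VE| = |E − V| = 45.208.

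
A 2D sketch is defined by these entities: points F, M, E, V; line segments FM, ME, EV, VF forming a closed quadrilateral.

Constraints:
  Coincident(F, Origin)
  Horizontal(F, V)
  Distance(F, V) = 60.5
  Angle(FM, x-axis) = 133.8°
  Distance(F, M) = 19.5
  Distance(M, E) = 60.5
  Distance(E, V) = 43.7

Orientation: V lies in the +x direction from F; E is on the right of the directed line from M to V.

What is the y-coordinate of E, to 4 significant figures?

-29.61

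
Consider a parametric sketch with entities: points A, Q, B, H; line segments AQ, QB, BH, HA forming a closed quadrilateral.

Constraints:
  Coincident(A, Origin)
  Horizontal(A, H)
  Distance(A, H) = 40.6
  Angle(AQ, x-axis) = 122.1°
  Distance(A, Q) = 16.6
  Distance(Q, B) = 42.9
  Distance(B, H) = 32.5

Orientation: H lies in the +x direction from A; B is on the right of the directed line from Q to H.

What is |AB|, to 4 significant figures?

26.34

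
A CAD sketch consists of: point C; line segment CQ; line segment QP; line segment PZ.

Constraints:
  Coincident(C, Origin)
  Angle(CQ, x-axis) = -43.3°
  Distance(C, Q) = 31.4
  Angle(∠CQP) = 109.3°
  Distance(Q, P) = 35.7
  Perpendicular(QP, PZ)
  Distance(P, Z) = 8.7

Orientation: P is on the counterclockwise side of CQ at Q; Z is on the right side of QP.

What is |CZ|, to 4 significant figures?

59.94

C is at the origin; CQ runs at -43.3° with length 31.4, so Q = 31.4·(cos -43.3°, sin -43.3°) = (22.85, -21.53). ∠CQP = 109.3°, so QP runs at -43.3° + (180° − 109.3°) = 27.40° from the x-axis; with |QP| = 35.7, P = Q + 35.7·(cos 27.40°, sin 27.40°) = (54.55, -5.106). QP is perpendicular to PZ; with |PZ| = 8.7 on the right of QP, Z = P + 8.7·(0.4602, -0.8878) = (58.55, -12.83). Then |CZ| = |Z − C| = 59.94.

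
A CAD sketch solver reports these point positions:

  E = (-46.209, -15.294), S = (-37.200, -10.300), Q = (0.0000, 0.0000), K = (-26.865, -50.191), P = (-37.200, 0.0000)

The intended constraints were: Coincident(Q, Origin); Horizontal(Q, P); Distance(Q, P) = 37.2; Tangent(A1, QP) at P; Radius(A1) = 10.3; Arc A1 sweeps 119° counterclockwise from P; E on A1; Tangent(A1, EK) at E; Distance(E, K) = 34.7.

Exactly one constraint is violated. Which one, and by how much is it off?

Distance(E, K) = 34.7 — off by 5.20.

Q = (0.00, 0.00) ✓; Q.y = 0.00, P.y = 0.00 ✓; |QP| = 37.20 ✓; ∠(SP, PQ) = 90.00° ✓; |SP| = 10.30 ✓; bearing(S→E) − bearing(S→P) = 119.0° ✓; |SE| = 10.30 ✓; ∠(SE, EK) = 90.00° ✓; |EK| = 39.90 ✗.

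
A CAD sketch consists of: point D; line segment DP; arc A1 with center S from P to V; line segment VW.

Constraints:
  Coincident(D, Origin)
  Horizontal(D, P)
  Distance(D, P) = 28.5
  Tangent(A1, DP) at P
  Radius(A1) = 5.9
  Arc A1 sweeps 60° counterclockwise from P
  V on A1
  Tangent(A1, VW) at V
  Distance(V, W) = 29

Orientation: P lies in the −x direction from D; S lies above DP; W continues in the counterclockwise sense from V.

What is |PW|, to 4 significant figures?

34.24

On A1, P sits at bearing -90° from S; a 60° counterclockwise sweep puts V at bearing -30°, so V = S + 5.9·(cos -30°, sin -30°) = (-23.39, 2.950). Tangency of A1 to VW means the radius SV is perpendicular to VW, so VW runs along (−sin -30°, cos -30°); with |VW| = 29.0, W = (-8.890, 28.06). Then |PW| = |W − P| = 34.24.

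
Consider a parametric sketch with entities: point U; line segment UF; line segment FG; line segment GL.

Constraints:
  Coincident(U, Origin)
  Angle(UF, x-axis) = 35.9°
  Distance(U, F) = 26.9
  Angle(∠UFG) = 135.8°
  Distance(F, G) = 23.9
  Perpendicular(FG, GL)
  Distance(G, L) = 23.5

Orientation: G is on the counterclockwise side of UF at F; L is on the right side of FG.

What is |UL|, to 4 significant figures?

60.42

U is at the origin; UF runs at 35.9° with length 26.9, so F = 26.9·(cos 35.9°, sin 35.9°) = (21.79, 15.77). ∠UFG = 135.8°, so FG runs at 35.9° + (180° − 135.8°) = 80.10° from the x-axis; with |FG| = 23.9, G = F + 23.9·(cos 80.10°, sin 80.10°) = (25.90, 39.32). FG is perpendicular to GL; with |GL| = 23.5 on the right of FG, L = G + 23.5·(0.9851, -0.1719) = (49.05, 35.28). Then |UL| = |L − U| = 60.42.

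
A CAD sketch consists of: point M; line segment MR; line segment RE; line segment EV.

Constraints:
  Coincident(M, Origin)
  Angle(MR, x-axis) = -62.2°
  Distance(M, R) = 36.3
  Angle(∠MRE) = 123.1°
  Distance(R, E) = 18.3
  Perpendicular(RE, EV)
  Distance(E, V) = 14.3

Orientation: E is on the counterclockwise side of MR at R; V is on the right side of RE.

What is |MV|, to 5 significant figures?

58.756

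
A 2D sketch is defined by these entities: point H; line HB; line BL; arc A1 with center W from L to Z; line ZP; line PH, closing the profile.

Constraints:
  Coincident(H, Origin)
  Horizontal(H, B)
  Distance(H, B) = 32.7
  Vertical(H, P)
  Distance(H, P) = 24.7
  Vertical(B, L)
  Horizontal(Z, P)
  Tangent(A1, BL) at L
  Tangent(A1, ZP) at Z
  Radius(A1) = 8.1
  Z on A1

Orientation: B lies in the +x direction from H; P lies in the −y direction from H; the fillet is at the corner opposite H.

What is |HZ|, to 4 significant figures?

34.86

H is at the origin; H and B share the same y with |HB| = 32.7 and B on the +x side, so B = (32.70, 0.000). H and P share the same x with |HP| = 24.7 and P on the −y side, so P = (0.000, -24.70). The virtual corner opposite H is at (32.70, -24.70). The tangent condition forces WL to be normal to BL and A1 meets ZP tangentially, so WZ is at right angles to ZP, with radius 8.1, so the center W sits 8.1 in from both sides at W = (24.60, -16.60). That places the tangent points at L = (32.70, -16.60) on BL and Z = (24.60, -24.70) on ZP. Then |HZ| = |Z − H| = 34.86.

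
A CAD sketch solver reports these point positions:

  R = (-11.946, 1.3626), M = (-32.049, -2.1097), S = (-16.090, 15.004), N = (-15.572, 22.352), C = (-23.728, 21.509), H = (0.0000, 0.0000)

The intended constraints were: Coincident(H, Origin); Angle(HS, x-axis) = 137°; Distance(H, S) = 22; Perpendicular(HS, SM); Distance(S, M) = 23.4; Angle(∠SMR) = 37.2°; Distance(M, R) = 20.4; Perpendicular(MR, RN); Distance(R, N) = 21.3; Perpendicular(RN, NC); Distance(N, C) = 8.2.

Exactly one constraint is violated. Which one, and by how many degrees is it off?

Perpendicular(RN, NC) — off by 3.90°.

H = (0.00, 0.00) ✓; HS at 137.0° ✓; |HS| = 22.00 ✓; ∠(HS, SM) = 90.00° ✓; |SM| = 23.40 ✓; ∠SMR = 37.20° ✓; |MR| = 20.40 ✓; ∠(MR, RN) = 90.00° ✓; |RN| = 21.30 ✓; ∠(RN, NC) = 86.10° ✗; |NC| = 8.199 ✓.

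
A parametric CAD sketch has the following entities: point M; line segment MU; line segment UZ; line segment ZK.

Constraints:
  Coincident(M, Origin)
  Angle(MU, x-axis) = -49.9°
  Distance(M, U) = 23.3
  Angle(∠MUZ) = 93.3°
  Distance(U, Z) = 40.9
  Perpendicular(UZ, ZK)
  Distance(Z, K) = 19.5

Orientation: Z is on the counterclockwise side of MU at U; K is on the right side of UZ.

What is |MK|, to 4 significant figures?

60.11

M is at the origin; MU runs at -49.9° with length 23.3, so U = 23.3·(cos -49.9°, sin -49.9°) = (15.01, -17.82). ∠MUZ = 93.3°, so UZ runs at -49.9° + (180° − 93.3°) = 36.80° from the x-axis; with |UZ| = 40.9, Z = U + 40.9·(cos 36.80°, sin 36.80°) = (47.76, 6.677). UZ is perpendicular to ZK; with |ZK| = 19.5 on the right of UZ, K = Z + 19.5·(0.5990, -0.8007) = (59.44, -8.937). Then |MK| = |K − M| = 60.11.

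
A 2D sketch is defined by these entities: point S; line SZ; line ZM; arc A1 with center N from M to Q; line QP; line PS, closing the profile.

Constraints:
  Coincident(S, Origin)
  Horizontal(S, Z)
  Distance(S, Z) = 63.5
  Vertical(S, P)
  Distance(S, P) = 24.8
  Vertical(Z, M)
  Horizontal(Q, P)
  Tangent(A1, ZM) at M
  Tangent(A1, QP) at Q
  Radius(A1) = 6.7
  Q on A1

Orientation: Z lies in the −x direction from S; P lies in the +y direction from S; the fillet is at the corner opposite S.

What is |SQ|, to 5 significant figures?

61.978

S is at the origin; SZ is horizontal with |SZ| = 63.5 and Z on the −x side, so Z = (-63.500, 0.0000). SP is vertical with |SP| = 24.8 and P on the +y side, so P = (0.0000, 24.800). The virtual corner opposite S is at (-63.500, 24.800). The tangent condition forces NM to be normal to ZM and the tangent condition forces NQ to be normal to QP, with radius 6.7, so the center N sits 6.7 in from both sides at N = (-56.800, 18.100). That places the tangent points at M = (-63.500, 18.100) on ZM and Q = (-56.800, 24.800) on QP. Then |SQ| = |Q − S| = 61.978.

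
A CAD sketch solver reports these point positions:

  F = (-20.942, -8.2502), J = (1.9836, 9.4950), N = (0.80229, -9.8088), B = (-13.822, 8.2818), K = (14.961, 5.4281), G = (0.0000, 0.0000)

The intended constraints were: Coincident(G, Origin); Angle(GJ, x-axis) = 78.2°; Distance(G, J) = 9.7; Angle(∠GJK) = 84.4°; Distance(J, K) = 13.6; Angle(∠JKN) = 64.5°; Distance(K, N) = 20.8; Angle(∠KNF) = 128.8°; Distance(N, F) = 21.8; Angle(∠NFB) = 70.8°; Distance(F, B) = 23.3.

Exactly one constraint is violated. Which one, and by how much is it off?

Distance(F, B) = 23.3 — off by 5.30.

G = (0.00, 0.00) ✓; GJ at 78.20° ✓; |GJ| = 9.700 ✓; ∠GJK = 84.40° ✓; |JK| = 13.60 ✓; ∠JKN = 64.50° ✓; |KN| = 20.80 ✓; ∠KNF = 128.8° ✓; |NF| = 21.80 ✓; ∠NFB = 70.80° ✓; |FB| = 18.00 ✗.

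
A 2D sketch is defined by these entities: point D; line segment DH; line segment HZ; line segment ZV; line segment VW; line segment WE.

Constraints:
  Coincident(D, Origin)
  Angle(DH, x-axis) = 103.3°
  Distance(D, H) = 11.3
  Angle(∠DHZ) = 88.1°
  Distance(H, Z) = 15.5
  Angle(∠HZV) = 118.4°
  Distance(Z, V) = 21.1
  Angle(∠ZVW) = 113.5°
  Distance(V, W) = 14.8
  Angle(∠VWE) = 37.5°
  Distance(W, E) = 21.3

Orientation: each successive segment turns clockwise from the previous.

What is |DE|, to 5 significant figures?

16.426

∠ZVW = 113.5° gives VW at -116.70° from the x-axis; with |VW| = 14.8, W = (19.451, -15.372). ∠VWE = 37.5° gives WE at 100.80° from the x-axis; with |WE| = 21.3, E = (15.460, 5.5506). Then |DE| = |E − D| = 16.426.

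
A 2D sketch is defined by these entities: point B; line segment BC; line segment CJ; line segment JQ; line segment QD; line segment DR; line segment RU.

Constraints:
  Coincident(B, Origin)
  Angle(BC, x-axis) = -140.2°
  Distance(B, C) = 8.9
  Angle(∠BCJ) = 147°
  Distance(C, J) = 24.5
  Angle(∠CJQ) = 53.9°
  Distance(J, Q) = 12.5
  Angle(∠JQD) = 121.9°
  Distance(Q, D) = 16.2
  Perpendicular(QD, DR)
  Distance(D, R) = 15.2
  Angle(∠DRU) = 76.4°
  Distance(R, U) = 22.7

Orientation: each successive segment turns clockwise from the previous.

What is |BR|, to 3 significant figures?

14.6

B is at the origin; BC runs at -140.2° with length 8.9, so C = (-6.84, -5.70). ∠BCJ = 147.0° gives CJ at -173° from the x-axis; with |CJ| = 24.5, J = (-31.2, -8.60). ∠CJQ = 53.9° gives JQ at 60.7° from the x-axis; with |JQ| = 12.5, Q = (-25.0, 2.30). ∠JQD = 121.9° gives QD at 2.60° from the x-axis; with |QD| = 16.2, D = (-8.86, 3.04). QD is perpendicular to DR, so DR runs at -87.4°; with |DR| = 15.2, R = (-8.18, -12.1). Then |BR| = |R − B| = 14.6.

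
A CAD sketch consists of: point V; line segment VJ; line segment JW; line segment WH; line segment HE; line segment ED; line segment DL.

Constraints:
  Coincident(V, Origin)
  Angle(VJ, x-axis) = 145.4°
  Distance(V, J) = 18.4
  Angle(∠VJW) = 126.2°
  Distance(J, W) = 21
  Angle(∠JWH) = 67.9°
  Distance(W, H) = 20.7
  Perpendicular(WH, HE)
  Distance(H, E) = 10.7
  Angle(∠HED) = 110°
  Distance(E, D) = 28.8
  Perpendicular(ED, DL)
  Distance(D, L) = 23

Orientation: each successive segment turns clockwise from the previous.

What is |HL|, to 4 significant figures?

34.95

∠HED = 110.0° gives ED at 179.5° from the x-axis; with |ED| = 28.8, D = (-28.89, 14.42). ED ⟂ DL, so DL runs at 89.50°; with |DL| = 23.0, L = (-28.69, 37.42). Then |HL| = |L − H| = 34.95.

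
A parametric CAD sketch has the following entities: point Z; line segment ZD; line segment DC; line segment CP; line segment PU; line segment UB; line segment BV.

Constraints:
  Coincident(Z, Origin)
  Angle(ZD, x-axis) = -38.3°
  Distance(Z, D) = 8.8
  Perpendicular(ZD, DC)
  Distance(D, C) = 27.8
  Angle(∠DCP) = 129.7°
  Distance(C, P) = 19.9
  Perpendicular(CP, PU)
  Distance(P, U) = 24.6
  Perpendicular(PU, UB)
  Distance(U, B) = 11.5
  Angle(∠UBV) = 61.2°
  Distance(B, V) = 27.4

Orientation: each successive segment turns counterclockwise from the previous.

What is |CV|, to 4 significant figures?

21.61

Z is at the origin; ZD runs at -38.3° with length 8.8, so D = (6.906, -5.454). ZD is perpendicular to DC, so DC runs at 51.70°; with |DC| = 27.8, C = (24.14, 16.36). ∠DCP = 129.7° gives CP at 102.0° from the x-axis; with |CP| = 19.9, P = (20.00, 35.83). CP ⟂ PU, so PU runs at -168.0°; with |PU| = 24.6, U = (-4.064, 30.71). PU ⟂ UB, so UB runs at -78.00°; with |UB| = 11.5, B = (-1.673, 19.46). ∠UBV = 61.2° gives BV at 40.80° from the x-axis; with |BV| = 27.4, V = (19.07, 37.37). Then |CV| = |V − C| = 21.61.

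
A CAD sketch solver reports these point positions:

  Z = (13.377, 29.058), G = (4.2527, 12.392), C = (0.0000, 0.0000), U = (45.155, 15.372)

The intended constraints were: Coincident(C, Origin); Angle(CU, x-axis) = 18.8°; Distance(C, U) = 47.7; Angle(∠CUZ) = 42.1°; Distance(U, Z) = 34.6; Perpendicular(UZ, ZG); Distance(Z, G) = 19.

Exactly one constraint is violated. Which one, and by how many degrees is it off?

Perpendicular(UZ, ZG) — off by 5.40°.

C = (0.00, 0.00) ✓; CU at 18.80° ✓; |CU| = 47.70 ✓; ∠CUZ = 42.10° ✓; |UZ| = 34.60 ✓; ∠(UZ, ZG) = 84.60° ✗; |ZG| = 19.00 ✓.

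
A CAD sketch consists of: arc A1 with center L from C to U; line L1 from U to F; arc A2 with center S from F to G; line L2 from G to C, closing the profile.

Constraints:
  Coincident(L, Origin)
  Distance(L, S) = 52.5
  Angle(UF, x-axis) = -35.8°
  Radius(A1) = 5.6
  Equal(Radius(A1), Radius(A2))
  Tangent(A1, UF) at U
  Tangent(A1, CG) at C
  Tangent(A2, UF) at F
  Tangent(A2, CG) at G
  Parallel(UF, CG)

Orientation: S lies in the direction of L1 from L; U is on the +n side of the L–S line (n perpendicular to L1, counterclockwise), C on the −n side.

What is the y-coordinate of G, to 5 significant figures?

-35.252

The slot axis is L1's direction at -35.8°, so u = (cos -35.8°, sin -35.8°) = (0.81106, -0.58496) and n = (−sin -35.8°, cos -35.8°) = (0.58496, 0.81106). L is at the origin and S lies 52.5 along u from L, so S = 52.5·u = (42.581, -30.710). Tangency of A1 to both parallel lines with radius 5.6 puts U and C at L ± 5.6·n: U = (3.2758, 4.5420), C = (-3.2758, -4.5420). Equal radii place F and G the same way about S: F = S + 5.6·n = (45.857, -26.168), G = S − 5.6·n = (39.305, -35.252). So G.y = -35.252.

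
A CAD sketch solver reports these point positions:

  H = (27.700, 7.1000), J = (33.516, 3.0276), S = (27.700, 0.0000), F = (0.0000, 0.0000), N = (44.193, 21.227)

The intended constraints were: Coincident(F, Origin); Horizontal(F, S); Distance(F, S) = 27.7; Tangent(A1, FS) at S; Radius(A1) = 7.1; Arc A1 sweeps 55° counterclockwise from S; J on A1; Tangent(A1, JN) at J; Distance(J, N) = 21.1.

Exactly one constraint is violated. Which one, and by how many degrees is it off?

Tangent(A1, JN) at J — off by 4.60°.

F = (0.00, 0.00) ✓; F.y = 0.00, S.y = 0.00 ✓; |FS| = 27.70 ✓; ∠(HS, SF) = 90.00° ✓; |HS| = 7.100 ✓; bearing(H→J) − bearing(H→S) = 55.00° ✓; |HJ| = 7.100 ✓; ∠(HJ, JN) = 85.40° ✗; |JN| = 21.10 ✓.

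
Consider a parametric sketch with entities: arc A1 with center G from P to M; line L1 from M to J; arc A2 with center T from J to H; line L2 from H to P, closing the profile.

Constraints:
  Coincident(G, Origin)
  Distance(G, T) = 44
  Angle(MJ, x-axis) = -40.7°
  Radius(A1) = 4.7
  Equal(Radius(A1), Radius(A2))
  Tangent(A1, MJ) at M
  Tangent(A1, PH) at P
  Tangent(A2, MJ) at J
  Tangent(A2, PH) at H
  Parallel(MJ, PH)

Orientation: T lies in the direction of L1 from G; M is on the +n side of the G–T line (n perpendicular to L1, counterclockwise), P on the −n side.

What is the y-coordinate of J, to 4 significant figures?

-25.13

The slot axis is L1's direction at -40.7°, so u = (cos -40.7°, sin -40.7°) = (0.7581, -0.6521) and n = (−sin -40.7°, cos -40.7°) = (0.6521, 0.7581). G is at the origin and T lies 44.0 along u from G, so T = 44.0·u = (33.36, -28.69). Tangency of A1 to both parallel lines with radius 4.7 puts M and P at G ± 4.7·n: M = (3.065, 3.563), P = (-3.065, -3.563). Equal radii place J and H the same way about T: J = T + 4.7·n = (36.42, -25.13), H = T − 4.7·n = (30.29, -32.26). So J.y = -25.13.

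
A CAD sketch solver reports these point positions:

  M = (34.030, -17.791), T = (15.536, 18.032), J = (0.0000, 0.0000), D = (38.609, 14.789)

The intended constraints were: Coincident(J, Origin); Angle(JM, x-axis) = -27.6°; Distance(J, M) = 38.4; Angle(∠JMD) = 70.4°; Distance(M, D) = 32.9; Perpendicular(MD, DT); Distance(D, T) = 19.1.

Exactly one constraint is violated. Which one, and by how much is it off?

Distance(D, T) = 19.1 — off by 4.20.

J = (0.00, 0.00) ✓; JM at -27.60° ✓; |JM| = 38.40 ✓; ∠JMD = 70.40° ✓; |MD| = 32.90 ✓; ∠(MD, DT) = 90.00° ✓; |DT| = 23.30 ✗.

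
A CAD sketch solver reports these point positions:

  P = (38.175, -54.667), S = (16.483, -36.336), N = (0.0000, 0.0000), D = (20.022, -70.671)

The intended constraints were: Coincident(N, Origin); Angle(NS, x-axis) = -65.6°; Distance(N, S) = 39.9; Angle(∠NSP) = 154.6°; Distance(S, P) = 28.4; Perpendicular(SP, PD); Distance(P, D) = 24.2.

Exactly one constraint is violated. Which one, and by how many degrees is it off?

Perpendicular(SP, PD) — off by 8.40°.

N = (0.00, 0.00) ✓; NS at -65.60° ✓; |NS| = 39.90 ✓; ∠NSP = 154.6° ✓; |SP| = 28.40 ✓; ∠(SP, PD) = 98.40° ✗; |PD| = 24.20 ✓.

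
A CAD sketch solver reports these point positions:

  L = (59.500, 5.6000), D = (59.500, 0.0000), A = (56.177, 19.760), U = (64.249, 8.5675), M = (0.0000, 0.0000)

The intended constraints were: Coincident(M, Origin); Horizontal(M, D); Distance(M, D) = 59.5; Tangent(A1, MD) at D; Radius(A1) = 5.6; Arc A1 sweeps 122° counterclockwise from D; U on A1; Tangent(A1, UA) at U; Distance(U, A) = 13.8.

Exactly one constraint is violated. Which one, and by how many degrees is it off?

Tangent(A1, UA) at U — off by 3.80°.

M = (0.00, 0.00) ✓; M.y = 0.00, D.y = 0.00 ✓; |MD| = 59.50 ✓; ∠(LD, DM) = 90.00° ✓; |LD| = 5.600 ✓; bearing(L→U) − bearing(L→D) = 122.0° ✓; |LU| = 5.600 ✓; ∠(LU, UA) = 86.20° ✗; |UA| = 13.80 ✓.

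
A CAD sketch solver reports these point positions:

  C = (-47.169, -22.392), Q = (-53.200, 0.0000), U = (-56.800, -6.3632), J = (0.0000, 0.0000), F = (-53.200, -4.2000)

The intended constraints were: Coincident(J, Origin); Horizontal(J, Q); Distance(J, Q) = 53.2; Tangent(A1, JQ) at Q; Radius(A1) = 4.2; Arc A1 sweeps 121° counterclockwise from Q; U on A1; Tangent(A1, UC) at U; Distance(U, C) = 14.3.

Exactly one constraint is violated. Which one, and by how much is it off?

Distance(U, C) = 14.3 — off by 4.40.

J = (0.00, 0.00) ✓; J.y = 0.00, Q.y = 0.00 ✓; |JQ| = 53.20 ✓; ∠(FQ, QJ) = 90.00° ✓; |FQ| = 4.200 ✓; bearing(F→U) − bearing(F→Q) = 121.0° ✓; |FU| = 4.200 ✓; ∠(FU, UC) = 90.00° ✓; |UC| = 18.70 ✗.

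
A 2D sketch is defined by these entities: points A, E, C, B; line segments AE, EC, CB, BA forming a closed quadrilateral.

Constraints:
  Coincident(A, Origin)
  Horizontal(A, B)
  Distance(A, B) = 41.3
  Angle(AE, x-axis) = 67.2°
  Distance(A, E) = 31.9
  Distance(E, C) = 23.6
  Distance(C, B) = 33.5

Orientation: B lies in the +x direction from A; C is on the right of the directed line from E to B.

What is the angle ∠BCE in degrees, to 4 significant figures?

90.83°

A is at the origin; A and B share the same y with |AB| = 41.3 and B in +x, so B = (41.3, 0). AE runs at 67.2° with |AE| = 31.9, so E = (12.36, 29.41). C is determined by |EC| = 23.6 and |CB| = 33.5 together: it lies at the intersection of circle(E, 23.6) and circle(B, 33.5). With |EB| = 41.26, the foot of the radical line on EB is 13.78 from E and the perpendicular offset is √(23.6² − 13.78²) = 19.16. Taking the right-of-EB solution: C = (8.369, 6.148).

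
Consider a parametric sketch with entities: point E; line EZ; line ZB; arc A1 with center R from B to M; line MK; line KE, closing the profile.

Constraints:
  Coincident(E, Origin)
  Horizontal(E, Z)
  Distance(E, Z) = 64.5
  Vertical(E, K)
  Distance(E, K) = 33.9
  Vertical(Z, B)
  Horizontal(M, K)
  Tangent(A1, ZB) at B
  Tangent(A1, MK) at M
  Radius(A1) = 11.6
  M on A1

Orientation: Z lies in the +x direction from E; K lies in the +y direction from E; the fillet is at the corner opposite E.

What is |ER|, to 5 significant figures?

57.408

E is at the origin; EZ is horizontal with |EZ| = 64.5 and Z on the +x side, so Z = (64.500, 0.0000). EK is vertical with |EK| = 33.9 and K on the +y side, so K = (0.0000, 33.900). The virtual corner opposite E is at (64.500, 33.900). The tangent condition forces RB to be normal to ZB and the tangent condition forces RM to be normal to MK, with radius 11.6, so the center R sits 11.6 in from both sides at R = (52.900, 22.300). Then |ER| = |R − E| = 57.408.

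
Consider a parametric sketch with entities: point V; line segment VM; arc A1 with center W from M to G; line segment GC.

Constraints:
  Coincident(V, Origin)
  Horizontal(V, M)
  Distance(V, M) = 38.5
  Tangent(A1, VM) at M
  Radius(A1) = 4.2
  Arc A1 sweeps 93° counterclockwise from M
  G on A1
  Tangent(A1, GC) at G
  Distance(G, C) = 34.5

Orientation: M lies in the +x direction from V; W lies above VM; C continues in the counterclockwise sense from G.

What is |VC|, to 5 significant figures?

56.418

V is at the origin; VM is horizontal with |VM| = 38.5 and M on the +x side, so M = (38.500, 0.0000). The tangent condition forces WM to be normal to VM, so W = M + (0, 4.2) = (38.500, 4.2000). On A1, M sits at bearing -90° from W; a 93° counterclockwise sweep puts G at bearing 3°, so G = W + 4.2·(cos 3°, sin 3°) = (42.694, 4.4198). A1 meets GC tangentially, so WG is at right angles to GC, so GC runs along (−sin 3°, cos 3°); with |GC| = 34.5, C = (40.889, 38.873). Then |VC| = |C − V| = 56.418.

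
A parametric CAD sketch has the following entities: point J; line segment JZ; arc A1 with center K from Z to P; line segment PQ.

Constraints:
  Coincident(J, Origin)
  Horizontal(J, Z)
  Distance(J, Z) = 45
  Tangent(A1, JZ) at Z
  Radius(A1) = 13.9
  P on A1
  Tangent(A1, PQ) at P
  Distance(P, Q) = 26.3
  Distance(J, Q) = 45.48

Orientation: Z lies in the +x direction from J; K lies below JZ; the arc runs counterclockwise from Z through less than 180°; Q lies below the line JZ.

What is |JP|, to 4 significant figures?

33.31

Checks: |KP| = 13.90 ✓; ∠(KP, PQ) = 90.00° ✓; |PQ| = 26.30 ✓; |JQ| = 45.48 ✓.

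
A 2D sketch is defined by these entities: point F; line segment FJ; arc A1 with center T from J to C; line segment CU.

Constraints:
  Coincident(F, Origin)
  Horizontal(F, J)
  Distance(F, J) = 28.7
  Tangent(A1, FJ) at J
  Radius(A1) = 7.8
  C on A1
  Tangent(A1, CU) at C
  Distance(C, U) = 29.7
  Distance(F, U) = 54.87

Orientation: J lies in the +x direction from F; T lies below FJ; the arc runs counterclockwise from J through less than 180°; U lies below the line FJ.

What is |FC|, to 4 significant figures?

26.07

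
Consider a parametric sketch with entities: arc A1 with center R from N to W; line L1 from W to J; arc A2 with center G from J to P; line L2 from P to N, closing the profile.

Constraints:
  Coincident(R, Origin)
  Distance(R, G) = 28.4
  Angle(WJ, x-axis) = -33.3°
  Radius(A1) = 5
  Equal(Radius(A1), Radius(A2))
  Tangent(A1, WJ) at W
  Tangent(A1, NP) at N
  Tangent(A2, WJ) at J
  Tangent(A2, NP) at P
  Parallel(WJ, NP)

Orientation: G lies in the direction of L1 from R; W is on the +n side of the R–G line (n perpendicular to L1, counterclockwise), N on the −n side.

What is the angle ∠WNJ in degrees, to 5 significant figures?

70.602°

Tangency of A1 to both parallel lines with radius 5.0 puts W and N at R ± 5.0·n: W = (2.7451, 4.1790), N = (-2.7451, -4.1790). Equal radii place J and P the same way about G: J = G + 5.0·n = (26.482, -11.413), P = G − 5.0·n = (20.992, -19.771). Then cos ∠WNJ = NW·NJ / (|NW||NJ|), giving 70.602°.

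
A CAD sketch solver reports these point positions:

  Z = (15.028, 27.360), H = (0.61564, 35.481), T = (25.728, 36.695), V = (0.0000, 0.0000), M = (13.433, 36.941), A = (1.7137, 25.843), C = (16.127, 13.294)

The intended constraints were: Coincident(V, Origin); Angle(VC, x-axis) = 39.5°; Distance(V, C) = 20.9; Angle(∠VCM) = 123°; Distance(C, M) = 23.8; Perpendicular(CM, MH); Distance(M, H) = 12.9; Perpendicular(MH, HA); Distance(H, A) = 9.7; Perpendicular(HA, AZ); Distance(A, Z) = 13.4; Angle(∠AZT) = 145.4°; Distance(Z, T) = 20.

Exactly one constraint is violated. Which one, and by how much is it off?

Distance(Z, T) = 20 — off by 5.80.

V = (0.00, 0.00) ✓; VC at 39.50° ✓; |VC| = 20.90 ✓; ∠VCM = 123.0° ✓; |CM| = 23.80 ✓; ∠(CM, MH) = 90.00° ✓; |MH| = 12.90 ✓; ∠(MH, HA) = 90.00° ✓; |HA| = 9.700 ✓; ∠(HA, AZ) = 90.00° ✓; |AZ| = 13.40 ✓; ∠AZT = 145.4° ✓; |ZT| = 14.20 ✗.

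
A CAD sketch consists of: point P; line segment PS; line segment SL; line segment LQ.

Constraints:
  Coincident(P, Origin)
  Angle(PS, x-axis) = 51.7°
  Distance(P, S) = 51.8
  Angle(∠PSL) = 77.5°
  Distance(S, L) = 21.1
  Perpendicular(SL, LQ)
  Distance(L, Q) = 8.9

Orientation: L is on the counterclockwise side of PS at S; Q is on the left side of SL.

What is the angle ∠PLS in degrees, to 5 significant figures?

78.936°

P is at the origin; PS runs at 51.7° with length 51.8, so S = 51.8·(cos 51.7°, sin 51.7°) = (32.105, 40.651). ∠PSL = 77.5°, so SL runs at 51.7° + (180° − 77.5°) = 154.20° from the x-axis; with |SL| = 21.1, L = S + 21.1·(cos 154.20°, sin 154.20°) = (13.108, 49.835). Then cos ∠PLS = LP·LS / (|LP||LS|), giving 78.936°.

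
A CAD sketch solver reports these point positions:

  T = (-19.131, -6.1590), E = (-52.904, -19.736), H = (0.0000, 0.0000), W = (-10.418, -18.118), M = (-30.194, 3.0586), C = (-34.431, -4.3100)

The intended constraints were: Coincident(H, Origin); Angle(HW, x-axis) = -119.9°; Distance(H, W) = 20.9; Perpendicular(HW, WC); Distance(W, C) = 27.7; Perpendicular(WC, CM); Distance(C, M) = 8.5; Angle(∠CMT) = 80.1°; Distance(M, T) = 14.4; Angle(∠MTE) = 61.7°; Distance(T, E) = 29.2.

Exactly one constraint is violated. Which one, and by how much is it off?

Distance(T, E) = 29.2 — off by 7.20.

H = (0.00, 0.00) ✓; HW at -119.9° ✓; |HW| = 20.90 ✓; ∠(HW, WC) = 90.00° ✓; |WC| = 27.70 ✓; ∠(WC, CM) = 90.00° ✓; |CM| = 8.500 ✓; ∠CMT = 80.10° ✓; |MT| = 14.40 ✓; ∠MTE = 61.70° ✓; |TE| = 36.40 ✗.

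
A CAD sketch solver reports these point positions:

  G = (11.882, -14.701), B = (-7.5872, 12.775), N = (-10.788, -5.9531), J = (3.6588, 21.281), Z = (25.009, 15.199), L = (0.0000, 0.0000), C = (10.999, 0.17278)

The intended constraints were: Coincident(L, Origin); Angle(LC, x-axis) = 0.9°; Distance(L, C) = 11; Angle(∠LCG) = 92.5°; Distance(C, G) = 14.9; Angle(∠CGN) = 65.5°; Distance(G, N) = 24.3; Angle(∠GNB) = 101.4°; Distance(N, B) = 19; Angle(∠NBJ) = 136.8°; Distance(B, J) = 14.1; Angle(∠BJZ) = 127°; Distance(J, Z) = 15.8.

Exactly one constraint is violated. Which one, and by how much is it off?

Distance(J, Z) = 15.8 — off by 6.40.

L = (0.00, 0.00) ✓; LC at 0.9000° ✓; |LC| = 11.00 ✓; ∠LCG = 92.50° ✓; |CG| = 14.90 ✓; ∠CGN = 65.50° ✓; |GN| = 24.30 ✓; ∠GNB = 101.4° ✓; |NB| = 19.00 ✓; ∠NBJ = 136.8° ✓; |BJ| = 14.10 ✓; ∠BJZ = 127.0° ✓; |JZ| = 22.20 ✗.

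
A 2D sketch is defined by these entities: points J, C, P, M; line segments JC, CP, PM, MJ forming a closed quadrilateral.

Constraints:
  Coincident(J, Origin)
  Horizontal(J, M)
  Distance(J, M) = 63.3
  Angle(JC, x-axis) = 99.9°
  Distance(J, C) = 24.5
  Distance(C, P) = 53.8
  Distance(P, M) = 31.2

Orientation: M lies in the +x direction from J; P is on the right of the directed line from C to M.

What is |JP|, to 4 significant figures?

37.16

J is at the origin; JM is horizontal with |JM| = 63.3 and M in +x, so M = (63.3, 0). JC runs at 99.9° with |JC| = 24.5, so C = (-4.212, 24.14). P is determined by |CP| = 53.8 and |PM| = 31.2 together: it lies at the intersection of circle(C, 53.8) and circle(M, 31.2). With |CM| = 71.70, the foot of the radical line on CM is 49.25 from C and the perpendicular offset is √(53.8² − 49.25²) = 21.66. Taking the right-of-CM solution: P = (34.87, -12.84).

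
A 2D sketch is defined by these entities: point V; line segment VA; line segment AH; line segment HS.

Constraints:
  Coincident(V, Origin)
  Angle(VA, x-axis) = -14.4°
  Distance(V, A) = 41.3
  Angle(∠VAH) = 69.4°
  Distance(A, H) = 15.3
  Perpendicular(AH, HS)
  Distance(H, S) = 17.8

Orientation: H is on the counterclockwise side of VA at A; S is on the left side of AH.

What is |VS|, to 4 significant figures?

20.87

V is at the origin; VA runs at -14.4° with length 41.3, so A = 41.3·(cos -14.4°, sin -14.4°) = (40.00, -10.27). ∠VAH = 69.4°, so AH runs at -14.4° + (180° − 69.4°) = 96.20° from the x-axis; with |AH| = 15.3, H = A + 15.3·(cos 96.20°, sin 96.20°) = (38.35, 4.940). The perpendicularity gives HS at right angles to AH; with |HS| = 17.8 on the left of AH, S = H + 17.8·(-0.9942, -0.1080) = (20.65, 3.017). Then |VS| = |S − V| = 20.87.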